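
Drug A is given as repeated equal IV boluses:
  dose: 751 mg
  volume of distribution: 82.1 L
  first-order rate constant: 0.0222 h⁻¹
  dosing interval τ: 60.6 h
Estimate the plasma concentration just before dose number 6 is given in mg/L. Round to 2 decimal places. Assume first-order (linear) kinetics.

3.22 mg/L

C₀ per dose = Dose / Vd = 751 / 82.1 = 9.147 mg/L
Fraction remaining after one interval: r = e^(−kτ) = e^(−0.02220 × 60.6) = 0.2605
Before dose 6, 5 doses have been given (aged 1τ, 2τ, 3τ, 4τ, 5τ).
C_trough = C₀ × (r + r² + … + r^5) = C₀ × r(1−r^5)/(1−r)
        = 9.147 × 0.2605 × (1 − 0.001200) / (1 − 0.2605) = 3.218 mg/L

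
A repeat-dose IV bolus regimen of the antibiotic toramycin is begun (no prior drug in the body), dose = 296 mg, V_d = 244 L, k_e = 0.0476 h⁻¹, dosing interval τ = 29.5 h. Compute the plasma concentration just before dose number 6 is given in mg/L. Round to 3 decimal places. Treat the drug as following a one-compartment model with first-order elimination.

C₀ per dose = Dose / Vd = 296 / 244 = 1.213 mg/L
Fraction remaining after one interval: r = e^(−kτ) = e^(−0.04760 × 29.5) = 0.2456
Before dose 6, 5 doses have been given (aged 1τ, 2τ, 3τ, 4τ, 5τ).
C_trough = C₀ × (r + r² + … + r^5) = C₀ × r(1−r^5)/(1−r)
        = 1.213 × 0.2456 × (1 − 0.0008936) / (1 − 0.2456) = 0.3945 mg/L

0.395 mg/L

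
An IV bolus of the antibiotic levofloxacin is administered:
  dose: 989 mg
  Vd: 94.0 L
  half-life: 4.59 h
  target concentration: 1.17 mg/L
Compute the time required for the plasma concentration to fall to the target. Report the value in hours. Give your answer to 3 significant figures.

14.5 h

C₀ = Dose / Vd = 989.0 / 94.0 = 10.52 mg/L
k = ln2 / t½ = 0.693147 / 4.59 = 0.1510 h⁻¹
t = ln(C₀ / C) / k = ln(10.52 / 1.17) / 0.1510
  = ln(8.991) / 0.1510 = 2.196 / 0.1510 = 14.54 h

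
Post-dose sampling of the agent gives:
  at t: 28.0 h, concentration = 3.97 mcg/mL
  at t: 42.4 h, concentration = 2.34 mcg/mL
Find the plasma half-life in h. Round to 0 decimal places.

19 h

k = ln(C₁/C₂) / (t₂ − t₁) = ln(3.97/2.34) / (42.4 − 28.0)
  = 0.5286 / 14.40 = 0.03671 h⁻¹
t½ = ln2 / k = 0.693147 / 0.03671 = 18.88 h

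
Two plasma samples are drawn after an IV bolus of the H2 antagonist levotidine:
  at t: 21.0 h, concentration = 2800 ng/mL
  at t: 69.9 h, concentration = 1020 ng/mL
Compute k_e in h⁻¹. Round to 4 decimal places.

0.0207 h⁻¹

k = ln(C₁/C₂) / (t₂ − t₁) = ln(2800/1020) / (69.9 − 21.0)
  = 1.010 / 48.90 = 0.02065 h⁻¹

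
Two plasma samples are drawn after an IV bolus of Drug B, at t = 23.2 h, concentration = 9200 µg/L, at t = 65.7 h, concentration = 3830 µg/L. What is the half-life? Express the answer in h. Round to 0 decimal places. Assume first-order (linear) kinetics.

k = ln(C₁/C₂) / (t₂ − t₁) = ln(9200/3830) / (65.7 − 23.2)
  = 0.8763 / 42.50 = 0.02062 h⁻¹
t½ = ln2 / k = 0.693147 / 0.02062 = 33.62 h

34 h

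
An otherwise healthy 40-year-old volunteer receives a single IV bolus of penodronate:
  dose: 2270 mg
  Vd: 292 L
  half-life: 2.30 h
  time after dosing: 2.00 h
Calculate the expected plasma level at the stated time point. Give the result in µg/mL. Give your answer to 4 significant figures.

C₀ = Dose / Vd = 2270 / 292 = 7.774 mg/L
k = ln2 / t½ = 0.693147 / 2.30 = 0.3014 h⁻¹
C = C₀ · e^(−k·t) = 7.774 × e^(−0.3014 × 2.00)
  = 7.774 × 0.5473 = 4.255 mg/L
(4.255 mg/L = 4.255 µg/mL)

4.255 µg/mL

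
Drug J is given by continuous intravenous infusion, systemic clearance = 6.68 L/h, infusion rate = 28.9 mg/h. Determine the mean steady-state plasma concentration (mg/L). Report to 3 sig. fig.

4.33 mg/L

At steady state Css = R₀ / CL = 28.9 / 6.680 = 4.326 mg/L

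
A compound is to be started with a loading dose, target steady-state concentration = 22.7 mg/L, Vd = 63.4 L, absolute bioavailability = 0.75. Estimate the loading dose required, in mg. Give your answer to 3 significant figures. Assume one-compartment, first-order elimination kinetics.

LD = Css × Vd / F = 22.7 × 63.4 / 0.75 = 1919 mg

1920 mg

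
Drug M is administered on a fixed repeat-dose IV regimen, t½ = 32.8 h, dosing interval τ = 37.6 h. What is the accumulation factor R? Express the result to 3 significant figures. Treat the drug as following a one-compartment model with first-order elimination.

1.82

k = ln2 / t½ = 0.693147 / 32.8 = 0.02113 h⁻¹
e^(−kτ) = e^(−0.02113 × 37.6) = 0.4518
Accumulation ratio R = 1 / (1 − e^(−kτ)) = 1 / (1 − 0.4518) = 1.824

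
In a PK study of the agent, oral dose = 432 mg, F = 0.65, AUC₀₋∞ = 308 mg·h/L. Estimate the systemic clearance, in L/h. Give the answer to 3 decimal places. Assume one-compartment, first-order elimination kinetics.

CL = F·Dose / AUC = 0.65 × 432 / 308 = 0.9117 L/h

0.912 L/h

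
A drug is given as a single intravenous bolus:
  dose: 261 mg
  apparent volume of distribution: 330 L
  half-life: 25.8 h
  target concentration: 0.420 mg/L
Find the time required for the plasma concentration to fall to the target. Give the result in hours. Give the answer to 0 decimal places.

24 h

C₀ = Dose / Vd = 261.0 / 330 = 0.7909 mg/L
k = ln2 / t½ = 0.693147 / 25.8 = 0.02687 h⁻¹
t = ln(C₀ / C) / k = ln(0.7909 / 0.420) / 0.02687
  = ln(1.883) / 0.02687 = 0.6329 / 0.02687 = 23.55 h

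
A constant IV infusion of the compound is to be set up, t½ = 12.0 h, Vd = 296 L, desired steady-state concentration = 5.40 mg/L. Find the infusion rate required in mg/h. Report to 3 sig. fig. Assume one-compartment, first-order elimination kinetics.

k = ln2 / t½ = 0.693147 / 12.0 = 0.05776 h⁻¹
CL = k × Vd = 0.05776 × 296 = 17.10 L/h
At steady state, infusion rate R₀ = Css × CL = 5.40 × 17.10 = 92.34 mg/h

92.3 mg/h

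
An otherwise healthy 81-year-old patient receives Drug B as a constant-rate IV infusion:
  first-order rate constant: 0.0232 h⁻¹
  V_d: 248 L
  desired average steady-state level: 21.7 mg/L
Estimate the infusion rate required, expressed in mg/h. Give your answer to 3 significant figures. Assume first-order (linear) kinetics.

CL = k × Vd = 0.02320 × 248 = 5.754 L/h
At steady state, infusion rate R₀ = Css × CL = 21.7 × 5.754 = 124.9 mg/h

125 mg/h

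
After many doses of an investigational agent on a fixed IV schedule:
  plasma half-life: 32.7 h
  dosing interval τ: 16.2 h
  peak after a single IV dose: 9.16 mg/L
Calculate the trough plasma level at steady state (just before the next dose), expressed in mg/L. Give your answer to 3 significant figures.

22.4 mg/L

k = ln2 / t½ = 0.693147 / 32.7 = 0.02120 h⁻¹
e^(−kτ) = e^(−0.02120 × 16.2) = 0.7093
Accumulation ratio R = 1 / (1 − e^(−kτ)) = 1 / (1 − 0.7093) = 3.440
Steady-state trough = C₀ × R × e^(−kτ) = 9.16 × 3.440 × 0.7093 = 22.35 mg/L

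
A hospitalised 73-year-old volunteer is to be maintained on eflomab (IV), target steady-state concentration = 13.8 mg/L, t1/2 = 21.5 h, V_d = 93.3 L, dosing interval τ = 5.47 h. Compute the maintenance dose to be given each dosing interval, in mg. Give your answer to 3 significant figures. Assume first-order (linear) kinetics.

227 mg

k = ln2 / t½ = 0.693147 / 21.5 = 0.03224 h⁻¹
CL = k × Vd = 0.03224 × 93.3 = 3.008 L/h
At steady state, Dose/τ = Css × CL.
Dose = Css × CL × τ = 13.8 × 3.008 × 5.47 = 227.1 mg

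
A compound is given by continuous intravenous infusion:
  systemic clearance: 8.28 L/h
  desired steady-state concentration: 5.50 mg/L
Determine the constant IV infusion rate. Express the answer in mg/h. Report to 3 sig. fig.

45.5 mg/h

At steady state, infusion rate R₀ = Css × CL = 5.50 × 8.280 = 45.54 mg/h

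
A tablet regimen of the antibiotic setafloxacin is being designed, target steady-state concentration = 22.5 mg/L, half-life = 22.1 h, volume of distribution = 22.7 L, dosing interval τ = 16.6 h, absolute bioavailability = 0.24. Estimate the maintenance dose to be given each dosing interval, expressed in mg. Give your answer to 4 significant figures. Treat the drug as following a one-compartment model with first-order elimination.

1108 mg

k = ln2 / t½ = 0.693147 / 22.1 = 0.03136 h⁻¹
CL = k × Vd = 0.03136 × 22.7 = 0.7119 L/h
At steady state, F × (Dose/τ) = Css × CL.
Dose = Css × CL × τ / F = 22.5 × 0.7119 × 16.6 / 0.24 = 1108 mg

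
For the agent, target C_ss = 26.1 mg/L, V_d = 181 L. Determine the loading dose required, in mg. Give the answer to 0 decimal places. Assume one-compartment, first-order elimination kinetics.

LD = Css × Vd = 26.1 × 181 = 4724 mg

4724 mg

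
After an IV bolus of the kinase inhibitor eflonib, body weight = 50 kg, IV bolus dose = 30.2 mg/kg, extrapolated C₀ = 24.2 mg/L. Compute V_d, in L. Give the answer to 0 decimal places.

Dose = 30.2 × 50 = 1510 mg
Vd = Dose / C₀ = 1510 / 24.2 = 62.40 L

62 L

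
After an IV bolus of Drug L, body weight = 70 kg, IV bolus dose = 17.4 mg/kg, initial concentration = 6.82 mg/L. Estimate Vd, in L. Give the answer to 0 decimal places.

179 L

Dose = 17.4 × 70 = 1218 mg
Vd = Dose / C₀ = 1218 / 6.82 = 178.6 L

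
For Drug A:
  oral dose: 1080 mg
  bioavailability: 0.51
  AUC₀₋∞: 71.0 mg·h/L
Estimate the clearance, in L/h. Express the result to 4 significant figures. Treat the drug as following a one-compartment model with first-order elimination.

CL = F·Dose / AUC = 0.51 × 1080 / 71.0 = 7.758 L/h

7.758 L/h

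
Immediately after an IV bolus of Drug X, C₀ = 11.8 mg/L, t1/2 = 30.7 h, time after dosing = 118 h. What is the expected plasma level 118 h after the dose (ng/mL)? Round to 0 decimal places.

k = ln2 / t½ = 0.693147 / 30.7 = 0.02258 h⁻¹
C = C₀ · e^(−k·t) = 11.80 × e^(−0.02258 × 118)
  = 11.80 × 0.06964 = 0.8218 mg/L
Convert: 0.8218 mg/L × 1000 = 821.8 ng/mL

822 ng/mL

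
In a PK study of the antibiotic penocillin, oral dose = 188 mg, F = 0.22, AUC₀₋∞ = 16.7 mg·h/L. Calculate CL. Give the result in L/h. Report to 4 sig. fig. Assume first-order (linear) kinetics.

CL = F·Dose / AUC = 0.22 × 188 / 16.7 = 2.477 L/h

2.477 L/h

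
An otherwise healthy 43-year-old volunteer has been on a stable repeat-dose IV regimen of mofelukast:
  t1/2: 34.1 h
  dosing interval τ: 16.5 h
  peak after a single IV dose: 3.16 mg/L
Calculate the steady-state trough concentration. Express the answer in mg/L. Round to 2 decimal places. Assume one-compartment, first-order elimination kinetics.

k = ln2 / t½ = 0.693147 / 34.1 = 0.02033 h⁻¹
e^(−kτ) = e^(−0.02033 × 16.5) = 0.7150
Accumulation ratio R = 1 / (1 − e^(−kτ)) = 1 / (1 − 0.7150) = 3.509
Steady-state trough = C₀ × R × e^(−kτ) = 3.16 × 3.509 × 0.7150 = 7.928 mg/L

7.93 mg/L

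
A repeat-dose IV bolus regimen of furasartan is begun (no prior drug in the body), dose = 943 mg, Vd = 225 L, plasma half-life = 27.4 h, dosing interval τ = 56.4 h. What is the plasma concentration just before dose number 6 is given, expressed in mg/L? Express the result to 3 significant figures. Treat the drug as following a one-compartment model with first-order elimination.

1.32 mg/L

C₀ per dose = Dose / Vd = 943 / 225 = 4.191 mg/L
k = ln2 / t½ = 0.693147 / 27.4 = 0.02530 h⁻¹
Fraction remaining after one interval: r = e^(−kτ) = e^(−0.02530 × 56.4) = 0.2400
Before dose 6, 5 doses have been given (aged 1τ, 2τ, 3τ, 4τ, 5τ).
C_trough = C₀ × (r + r² + … + r^5) = C₀ × r(1−r^5)/(1−r)
        = 4.191 × 0.2400 × (1 − 0.0007963) / (1 − 0.2400) = 1.322 mg/L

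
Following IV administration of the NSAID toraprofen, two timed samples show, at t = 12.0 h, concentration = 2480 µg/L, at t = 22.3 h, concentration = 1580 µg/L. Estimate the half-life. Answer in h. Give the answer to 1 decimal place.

15.8 h

k = ln(C₁/C₂) / (t₂ − t₁) = ln(2480/1580) / (22.3 − 12.0)
  = 0.4508 / 10.30 = 0.04377 h⁻¹
t½ = ln2 / k = 0.693147 / 0.04377 = 15.84 h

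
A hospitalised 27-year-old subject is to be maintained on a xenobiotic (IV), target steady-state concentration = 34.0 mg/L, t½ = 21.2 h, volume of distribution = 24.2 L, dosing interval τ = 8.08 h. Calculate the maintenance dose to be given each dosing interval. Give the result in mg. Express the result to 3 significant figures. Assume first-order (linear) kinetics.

217 mg

k = ln2 / t½ = 0.693147 / 21.2 = 0.03270 h⁻¹
CL = k × Vd = 0.03270 × 24.2 = 0.7913 L/h
At steady state, Dose/τ = Css × CL.
Dose = Css × CL × τ = 34.0 × 0.7913 × 8.08 = 217.4 mg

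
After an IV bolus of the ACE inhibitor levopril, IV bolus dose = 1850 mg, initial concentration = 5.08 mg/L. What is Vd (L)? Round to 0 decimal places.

364 L

Vd = Dose / C₀ = 1850 / 5.08 = 364.2 L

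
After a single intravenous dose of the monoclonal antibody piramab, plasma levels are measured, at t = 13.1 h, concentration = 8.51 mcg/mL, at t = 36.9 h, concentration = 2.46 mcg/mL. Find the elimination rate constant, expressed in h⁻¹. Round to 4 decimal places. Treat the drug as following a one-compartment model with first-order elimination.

0.0521 h⁻¹

k = ln(C₁/C₂) / (t₂ − t₁) = ln(8.51/2.46) / (36.9 − 13.1)
  = 1.241 / 23.80 = 0.05214 h⁻¹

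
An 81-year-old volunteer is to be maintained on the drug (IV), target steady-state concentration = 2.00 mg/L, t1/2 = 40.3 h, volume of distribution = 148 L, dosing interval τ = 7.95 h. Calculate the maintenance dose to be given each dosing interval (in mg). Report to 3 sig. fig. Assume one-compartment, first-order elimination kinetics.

40.5 mg

k = ln2 / t½ = 0.693147 / 40.3 = 0.01720 h⁻¹
CL = k × Vd = 0.01720 × 148 = 2.546 L/h
At steady state, Dose/τ = Css × CL.
Dose = Css × CL × τ = 2.00 × 2.546 × 7.95 = 40.48 mg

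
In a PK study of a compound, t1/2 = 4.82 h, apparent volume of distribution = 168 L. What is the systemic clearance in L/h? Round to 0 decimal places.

k = ln2 / t½ = 0.693147 / 4.82 = 0.1438 h⁻¹
CL = k × Vd = 0.1438 × 168 = 24.16 L/h

24 L/h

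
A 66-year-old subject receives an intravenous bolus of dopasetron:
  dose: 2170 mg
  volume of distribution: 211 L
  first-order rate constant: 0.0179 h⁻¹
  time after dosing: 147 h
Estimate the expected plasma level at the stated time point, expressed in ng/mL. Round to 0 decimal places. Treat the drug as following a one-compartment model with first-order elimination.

C₀ = Dose / Vd = 2170 / 211 = 10.28 mg/L
C = C₀ · e^(−k·t) = 10.28 × e^(−0.01790 × 147)
  = 10.28 × 0.07198 = 0.7400 mg/L
Convert: 0.7400 mg/L × 1000 = 740.0 ng/mL

740 ng/mL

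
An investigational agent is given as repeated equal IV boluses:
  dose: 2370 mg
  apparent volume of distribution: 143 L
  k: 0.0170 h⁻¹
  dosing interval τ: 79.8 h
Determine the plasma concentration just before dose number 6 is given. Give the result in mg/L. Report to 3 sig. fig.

C₀ per dose = Dose / Vd = 2370 / 143 = 16.57 mg/L
Fraction remaining after one interval: r = e^(−kτ) = e^(−0.01700 × 79.8) = 0.2575
Before dose 6, 5 doses have been given (aged 1τ, 2τ, 3τ, 4τ, 5τ).
C_trough = C₀ × (r + r² + … + r^5) = C₀ × r(1−r^5)/(1−r)
        = 16.57 × 0.2575 × (1 − 0.001132) / (1 − 0.2575) = 5.740 mg/L

5.74 mg/L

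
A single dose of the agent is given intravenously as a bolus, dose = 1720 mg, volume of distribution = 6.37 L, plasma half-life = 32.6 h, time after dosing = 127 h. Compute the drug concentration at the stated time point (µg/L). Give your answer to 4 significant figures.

18140 µg/L

C₀ = Dose / Vd = 1720 / 6.37 = 270.0 mg/L
k = ln2 / t½ = 0.693147 / 32.6 = 0.02126 h⁻¹
C = C₀ · e^(−k·t) = 270.0 × e^(−0.02126 × 127)
  = 270.0 × 0.06720 = 18.14 mg/L
Convert: 18.14 mg/L × 1000 = 18140 µg/L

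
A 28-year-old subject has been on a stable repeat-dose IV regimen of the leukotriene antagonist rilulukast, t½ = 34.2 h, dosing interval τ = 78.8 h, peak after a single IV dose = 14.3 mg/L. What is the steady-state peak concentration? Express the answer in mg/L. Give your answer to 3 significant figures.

k = ln2 / t½ = 0.693147 / 34.2 = 0.02027 h⁻¹
e^(−kτ) = e^(−0.02027 × 78.8) = 0.2024
Accumulation ratio R = 1 / (1 − e^(−kτ)) = 1 / (1 − 0.2024) = 1.254
Steady-state peak = C₀ × R = 14.3 × 1.254 = 17.93 mg/L

17.9 mg/L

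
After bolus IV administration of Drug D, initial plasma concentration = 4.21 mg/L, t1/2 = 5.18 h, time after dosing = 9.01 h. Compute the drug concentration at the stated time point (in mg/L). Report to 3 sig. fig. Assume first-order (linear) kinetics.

k = ln2 / t½ = 0.693147 / 5.18 = 0.1338 h⁻¹
C = C₀ · e^(−k·t) = 4.210 × e^(−0.1338 × 9.01)
  = 4.210 × 0.2995 = 1.261 mg/L

1.26 mg/L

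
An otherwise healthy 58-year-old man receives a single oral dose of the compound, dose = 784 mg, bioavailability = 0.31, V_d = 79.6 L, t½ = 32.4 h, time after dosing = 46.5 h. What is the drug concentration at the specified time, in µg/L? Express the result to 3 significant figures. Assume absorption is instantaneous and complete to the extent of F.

Amount reaching circulation = F × Dose = 0.31 × 784.0 = 243.0 mg
C₀ = F·Dose / Vd = 243.0 / 79.6 = 3.053 mg/L
k = ln2 / t½ = 0.693147 / 32.4 = 0.02139 h⁻¹
C = C₀ · e^(−k·t) = 3.053 × e^(−0.02139 × 46.5)
  = 3.053 × 0.3699 = 1.129 mg/L
Convert: 1.129 mg/L × 1000 = 1129 µg/L

1130 µg/L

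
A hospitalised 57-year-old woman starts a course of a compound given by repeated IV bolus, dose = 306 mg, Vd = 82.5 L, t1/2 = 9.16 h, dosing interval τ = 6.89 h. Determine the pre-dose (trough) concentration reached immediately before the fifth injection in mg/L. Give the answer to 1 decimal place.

4.7 mg/L

C₀ per dose = Dose / Vd = 306 / 82.5 = 3.709 mg/L
k = ln2 / t½ = 0.693147 / 9.16 = 0.07567 h⁻¹
Fraction remaining after one interval: r = e^(−kτ) = e^(−0.07567 × 6.89) = 0.5937
Before dose 5, 4 doses have been given (aged 1τ, 2τ, 3τ, 4τ).
C_trough = C₀ × (r + r² + … + r^4) = C₀ × r(1−r^4)/(1−r)
        = 3.709 × 0.5937 × (1 − 0.1242) / (1 − 0.5937) = 4.747 mg/L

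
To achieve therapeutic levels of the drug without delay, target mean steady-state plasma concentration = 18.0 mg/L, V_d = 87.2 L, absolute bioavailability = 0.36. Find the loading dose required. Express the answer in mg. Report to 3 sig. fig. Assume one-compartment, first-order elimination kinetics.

4360 mg

LD = Css × Vd / F = 18.0 × 87.2 / 0.36 = 4360 mg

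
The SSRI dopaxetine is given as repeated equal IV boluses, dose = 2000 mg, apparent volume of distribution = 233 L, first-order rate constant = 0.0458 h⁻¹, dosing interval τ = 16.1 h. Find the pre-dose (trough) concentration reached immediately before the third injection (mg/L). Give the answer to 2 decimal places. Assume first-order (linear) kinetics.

6.07 mg/L

C₀ per dose = Dose / Vd = 2000 / 233 = 8.584 mg/L
Fraction remaining after one interval: r = e^(−kτ) = e^(−0.04580 × 16.1) = 0.4784
Before dose 3, 2 doses have been given (aged 1τ, 2τ).
C_trough = C₀ × (r + r²) = 8.584 × (0.4784 + 0.2289) = 6.071 mg/L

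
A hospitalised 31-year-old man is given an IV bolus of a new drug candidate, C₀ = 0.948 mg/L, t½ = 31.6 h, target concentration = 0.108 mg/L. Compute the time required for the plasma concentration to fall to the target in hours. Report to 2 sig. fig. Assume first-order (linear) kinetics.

k = ln2 / t½ = 0.693147 / 31.6 = 0.02194 h⁻¹
t = ln(C₀ / C) / k = ln(0.9480 / 0.108) / 0.02194
  = ln(8.778) / 0.02194 = 2.172 / 0.02194 = 99.00 h

99 h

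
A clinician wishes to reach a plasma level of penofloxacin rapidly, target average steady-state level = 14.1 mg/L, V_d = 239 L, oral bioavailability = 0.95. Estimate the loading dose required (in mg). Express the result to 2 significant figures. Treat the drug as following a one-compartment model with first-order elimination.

3500 mg

LD = Css × Vd / F = 14.1 × 239 / 0.95 = 3547 mg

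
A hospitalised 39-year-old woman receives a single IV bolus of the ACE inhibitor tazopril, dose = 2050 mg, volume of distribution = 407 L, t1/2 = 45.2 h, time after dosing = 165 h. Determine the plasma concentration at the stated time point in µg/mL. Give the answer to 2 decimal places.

C₀ = Dose / Vd = 2050 / 407 = 5.037 mg/L
k = ln2 / t½ = 0.693147 / 45.2 = 0.01534 h⁻¹
C = C₀ · e^(−k·t) = 5.037 × e^(−0.01534 × 165)
  = 5.037 × 0.07957 = 0.4008 mg/L
(0.4008 mg/L = 0.4008 µg/mL)

0.40 µg/mL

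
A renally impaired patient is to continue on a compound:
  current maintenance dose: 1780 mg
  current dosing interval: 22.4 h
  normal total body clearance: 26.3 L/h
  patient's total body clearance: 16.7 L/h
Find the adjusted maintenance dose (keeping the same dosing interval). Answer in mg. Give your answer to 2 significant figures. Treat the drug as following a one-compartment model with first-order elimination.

1100 mg

To keep the same average steady-state level, dosing rate must scale with clearance.
CL ratio = 16.7 / 26.3 = 0.6350
New dose (same interval) = 1780 × 0.6350 = 1130 mg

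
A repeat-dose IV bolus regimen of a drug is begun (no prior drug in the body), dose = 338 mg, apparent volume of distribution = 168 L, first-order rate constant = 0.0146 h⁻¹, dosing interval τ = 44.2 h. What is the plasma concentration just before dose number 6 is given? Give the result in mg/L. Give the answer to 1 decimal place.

C₀ per dose = Dose / Vd = 338 / 168 = 2.012 mg/L
Fraction remaining after one interval: r = e^(−kτ) = e^(−0.01460 × 44.2) = 0.5245
Before dose 6, 5 doses have been given (aged 1τ, 2τ, 3τ, 4τ, 5τ).
C_trough = C₀ × (r + r² + … + r^5) = C₀ × r(1−r^5)/(1−r)
        = 2.012 × 0.5245 × (1 − 0.03969) / (1 − 0.5245) = 2.131 mg/L

2.1 mg/L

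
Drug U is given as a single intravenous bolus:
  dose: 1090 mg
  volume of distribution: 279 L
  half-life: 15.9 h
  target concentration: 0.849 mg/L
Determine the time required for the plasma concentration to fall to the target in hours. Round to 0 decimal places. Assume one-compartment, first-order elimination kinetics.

C₀ = Dose / Vd = 1090 / 279 = 3.907 mg/L
k = ln2 / t½ = 0.693147 / 15.9 = 0.04359 h⁻¹
t = ln(C₀ / C) / k = ln(3.907 / 0.849) / 0.04359
  = ln(4.602) / 0.04359 = 1.526 / 0.04359 = 35.01 h

35 h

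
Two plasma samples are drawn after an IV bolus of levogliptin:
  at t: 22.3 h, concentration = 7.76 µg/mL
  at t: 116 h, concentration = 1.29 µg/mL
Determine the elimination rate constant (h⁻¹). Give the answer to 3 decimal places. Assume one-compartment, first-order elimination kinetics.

k = ln(C₁/C₂) / (t₂ − t₁) = ln(7.76/1.29) / (116 − 22.3)
  = 1.794 / 93.70 = 0.01915 h⁻¹

0.019 h⁻¹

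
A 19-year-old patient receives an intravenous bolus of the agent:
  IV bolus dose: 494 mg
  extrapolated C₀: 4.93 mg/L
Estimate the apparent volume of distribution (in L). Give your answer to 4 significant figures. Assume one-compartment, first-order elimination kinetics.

Vd = Dose / C₀ = 494.0 / 4.93 = 100.2 L

100.2 L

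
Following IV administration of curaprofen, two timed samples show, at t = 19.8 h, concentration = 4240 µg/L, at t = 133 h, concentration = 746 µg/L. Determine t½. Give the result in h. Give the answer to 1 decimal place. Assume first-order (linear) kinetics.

k = ln(C₁/C₂) / (t₂ − t₁) = ln(4240/746) / (133 − 19.8)
  = 1.738 / 113.2 = 0.01535 h⁻¹
t½ = ln2 / k = 0.693147 / 0.01535 = 45.16 h

45.2 h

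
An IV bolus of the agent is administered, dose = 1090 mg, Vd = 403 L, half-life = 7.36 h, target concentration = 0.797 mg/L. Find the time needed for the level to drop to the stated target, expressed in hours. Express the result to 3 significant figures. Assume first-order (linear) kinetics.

13.0 h

C₀ = Dose / Vd = 1090 / 403 = 2.705 mg/L
k = ln2 / t½ = 0.693147 / 7.36 = 0.09418 h⁻¹
t = ln(C₀ / C) / k = ln(2.705 / 0.797) / 0.09418
  = ln(3.394) / 0.09418 = 1.222 / 0.09418 = 12.98 h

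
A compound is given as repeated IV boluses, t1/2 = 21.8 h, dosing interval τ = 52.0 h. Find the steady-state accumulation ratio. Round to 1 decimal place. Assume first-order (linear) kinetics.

1.2

k = ln2 / t½ = 0.693147 / 21.8 = 0.03180 h⁻¹
e^(−kτ) = e^(−0.03180 × 52.0) = 0.1914
Accumulation ratio R = 1 / (1 − e^(−kτ)) = 1 / (1 − 0.1914) = 1.237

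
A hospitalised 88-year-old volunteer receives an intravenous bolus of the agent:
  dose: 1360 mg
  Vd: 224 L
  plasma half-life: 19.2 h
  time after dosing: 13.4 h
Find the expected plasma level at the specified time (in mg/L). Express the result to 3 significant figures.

3.74 mg/L

C₀ = Dose / Vd = 1360 / 224 = 6.071 mg/L
k = ln2 / t½ = 0.693147 / 19.2 = 0.03610 h⁻¹
C = C₀ · e^(−k·t) = 6.071 × e^(−0.03610 × 13.4)
  = 6.071 × 0.6165 = 3.743 mg/L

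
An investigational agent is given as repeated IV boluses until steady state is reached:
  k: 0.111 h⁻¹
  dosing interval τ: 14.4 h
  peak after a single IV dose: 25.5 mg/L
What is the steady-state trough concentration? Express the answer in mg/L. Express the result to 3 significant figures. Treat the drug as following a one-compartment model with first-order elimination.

e^(−kτ) = e^(−0.1110 × 14.4) = 0.2022
Accumulation ratio R = 1 / (1 − e^(−kτ)) = 1 / (1 − 0.2022) = 1.253
Steady-state trough = C₀ × R × e^(−kτ) = 25.5 × 1.253 × 0.2022 = 6.461 mg/L

6.46 mg/L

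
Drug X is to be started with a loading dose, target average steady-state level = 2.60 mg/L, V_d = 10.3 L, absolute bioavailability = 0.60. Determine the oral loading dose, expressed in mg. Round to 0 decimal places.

LD = Css × Vd / F = 2.60 × 10.3 / 0.60 = 44.63 mg

45 mg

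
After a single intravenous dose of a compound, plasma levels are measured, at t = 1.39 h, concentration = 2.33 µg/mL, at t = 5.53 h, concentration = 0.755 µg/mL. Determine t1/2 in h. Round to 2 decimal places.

k = ln(C₁/C₂) / (t₂ − t₁) = ln(2.33/0.755) / (5.53 − 1.39)
  = 1.127 / 4.140 = 0.2722 h⁻¹
t½ = ln2 / k = 0.693147 / 0.2722 = 2.546 h

2.55 h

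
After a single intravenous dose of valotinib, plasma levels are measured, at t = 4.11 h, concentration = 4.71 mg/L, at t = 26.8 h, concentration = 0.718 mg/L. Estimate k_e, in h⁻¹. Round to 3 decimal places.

0.083 h⁻¹

k = ln(C₁/C₂) / (t₂ − t₁) = ln(4.71/0.718) / (26.8 − 4.11)
  = 1.881 / 22.69 = 0.08290 h⁻¹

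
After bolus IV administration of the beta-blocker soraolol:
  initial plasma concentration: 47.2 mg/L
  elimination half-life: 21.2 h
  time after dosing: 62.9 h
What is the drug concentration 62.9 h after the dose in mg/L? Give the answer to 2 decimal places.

6.04 mg/L

k = ln2 / t½ = 0.693147 / 21.2 = 0.03270 h⁻¹
C = C₀ · e^(−k·t) = 47.20 × e^(−0.03270 × 62.9)
  = 47.20 × 0.1279 = 6.037 mg/L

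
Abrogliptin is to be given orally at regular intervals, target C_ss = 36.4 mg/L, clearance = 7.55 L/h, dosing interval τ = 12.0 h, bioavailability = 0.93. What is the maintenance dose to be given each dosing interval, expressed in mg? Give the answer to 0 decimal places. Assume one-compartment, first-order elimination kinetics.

At steady state, F × (Dose/τ) = Css × CL.
Dose = Css × CL × τ / F = 36.4 × 7.550 × 12.0 / 0.93 = 3546 mg

3546 mg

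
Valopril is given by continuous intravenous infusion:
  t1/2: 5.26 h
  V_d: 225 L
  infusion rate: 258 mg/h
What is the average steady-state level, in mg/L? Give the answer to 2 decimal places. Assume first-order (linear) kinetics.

k = ln2 / t½ = 0.693147 / 5.26 = 0.1318 h⁻¹
CL = k × Vd = 0.1318 × 225 = 29.66 L/h
At steady state Css = R₀ / CL = 258 / 29.66 = 8.699 mg/L

8.70 mg/L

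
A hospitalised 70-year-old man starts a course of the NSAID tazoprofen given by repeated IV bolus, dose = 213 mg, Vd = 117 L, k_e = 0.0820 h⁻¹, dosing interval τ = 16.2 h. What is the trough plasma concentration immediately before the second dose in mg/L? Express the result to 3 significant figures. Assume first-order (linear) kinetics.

C₀ per dose = Dose / Vd = 213 / 117 = 1.821 mg/L
Fraction remaining after one interval: r = e^(−kτ) = e^(−0.08200 × 16.2) = 0.2649
Before dose 2, 1 dose has been given (aged 1τ).
C_trough = C₀ × r = 1.821 × 0.2649 = 0.4824 mg/L

0.482 mg/L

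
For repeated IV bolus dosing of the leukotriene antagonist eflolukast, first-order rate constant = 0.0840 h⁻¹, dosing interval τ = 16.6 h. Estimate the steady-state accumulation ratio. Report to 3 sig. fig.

1.33

e^(−kτ) = e^(−0.08400 × 16.6) = 0.2480
Accumulation ratio R = 1 / (1 − e^(−kτ)) = 1 / (1 − 0.2480) = 1.330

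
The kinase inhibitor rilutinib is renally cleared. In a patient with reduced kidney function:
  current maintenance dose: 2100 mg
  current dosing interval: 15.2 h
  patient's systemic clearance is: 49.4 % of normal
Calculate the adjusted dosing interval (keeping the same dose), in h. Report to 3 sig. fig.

To keep the same average steady-state level, dosing rate must scale with clearance.
CL ratio = 49.4 / 100 = 0.4940
New interval (same dose) = 15.2 / 0.4940 = 30.77 h

30.8 h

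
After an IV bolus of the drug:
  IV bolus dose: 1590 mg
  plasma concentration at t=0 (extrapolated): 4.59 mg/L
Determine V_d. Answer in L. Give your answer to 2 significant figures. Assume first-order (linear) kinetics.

350 L

Vd = Dose / C₀ = 1590 / 4.59 = 346.4 L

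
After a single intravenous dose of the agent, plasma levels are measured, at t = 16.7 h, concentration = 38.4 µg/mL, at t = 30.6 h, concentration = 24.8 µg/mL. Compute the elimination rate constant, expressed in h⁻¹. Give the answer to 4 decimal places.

0.0315 h⁻¹

k = ln(C₁/C₂) / (t₂ − t₁) = ln(38.4/24.8) / (30.6 − 16.7)
  = 0.4372 / 13.90 = 0.03145 h⁻¹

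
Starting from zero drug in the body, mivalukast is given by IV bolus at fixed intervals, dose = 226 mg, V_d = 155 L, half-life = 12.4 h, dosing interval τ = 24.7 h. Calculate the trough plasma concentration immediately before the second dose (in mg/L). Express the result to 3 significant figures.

0.367 mg/L

C₀ per dose = Dose / Vd = 226 / 155 = 1.458 mg/L
k = ln2 / t½ = 0.693147 / 12.4 = 0.05590 h⁻¹
Fraction remaining after one interval: r = e^(−kτ) = e^(−0.05590 × 24.7) = 0.2514
Before dose 2, 1 dose has been given (aged 1τ).
C_trough = C₀ × r = 1.458 × 0.2514 = 0.3665 mg/L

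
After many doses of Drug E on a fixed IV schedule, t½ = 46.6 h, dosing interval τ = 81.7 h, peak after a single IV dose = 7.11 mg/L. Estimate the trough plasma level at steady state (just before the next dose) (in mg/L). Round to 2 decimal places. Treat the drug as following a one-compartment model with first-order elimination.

3.00 mg/L

k = ln2 / t½ = 0.693147 / 46.6 = 0.01487 h⁻¹
e^(−kτ) = e^(−0.01487 × 81.7) = 0.2967
Accumulation ratio R = 1 / (1 − e^(−kτ)) = 1 / (1 − 0.2967) = 1.422
Steady-state trough = C₀ × R × e^(−kτ) = 7.11 × 1.422 × 0.2967 = 3.000 mg/L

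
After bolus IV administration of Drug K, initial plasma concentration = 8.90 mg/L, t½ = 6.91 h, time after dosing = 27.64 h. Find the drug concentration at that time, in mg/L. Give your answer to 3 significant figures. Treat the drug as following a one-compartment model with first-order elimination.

k = ln2 / t½ = 0.693147 / 6.91 = 0.1003 h⁻¹
t / t½ = 27.64 / 6.91 = 4 half-lives
C = C₀ × (1/2)^4 = 8.900 × 0.06250 = 0.5563 mg/L

0.556 mg/L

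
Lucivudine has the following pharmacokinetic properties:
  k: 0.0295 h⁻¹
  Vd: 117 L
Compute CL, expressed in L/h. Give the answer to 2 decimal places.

CL = k × Vd = 0.0295 × 117 = 3.452 L/h

3.45 L/h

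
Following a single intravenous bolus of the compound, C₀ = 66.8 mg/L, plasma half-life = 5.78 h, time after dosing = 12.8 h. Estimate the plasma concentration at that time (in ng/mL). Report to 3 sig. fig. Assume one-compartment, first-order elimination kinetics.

k = ln2 / t½ = 0.693147 / 5.78 = 0.1199 h⁻¹
C = C₀ · e^(−k·t) = 66.80 × e^(−0.1199 × 12.8)
  = 66.80 × 0.2155 = 14.40 mg/L
Convert: 14.40 mg/L × 1000 = 14400 ng/mL

14400 ng/mL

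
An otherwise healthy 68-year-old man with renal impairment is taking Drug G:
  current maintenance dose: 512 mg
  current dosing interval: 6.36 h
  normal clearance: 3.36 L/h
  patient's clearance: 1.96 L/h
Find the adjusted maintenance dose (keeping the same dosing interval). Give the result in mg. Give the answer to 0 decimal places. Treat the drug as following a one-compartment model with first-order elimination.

To keep the same average steady-state level, dosing rate must scale with clearance.
CL ratio = 1.96 / 3.36 = 0.5833
New dose (same interval) = 512 × 0.5833 = 298.6 mg

299 mg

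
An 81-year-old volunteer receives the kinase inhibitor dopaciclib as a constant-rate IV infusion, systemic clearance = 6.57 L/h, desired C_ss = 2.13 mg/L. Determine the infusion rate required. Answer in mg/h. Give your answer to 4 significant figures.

At steady state, infusion rate R₀ = Css × CL = 2.13 × 6.570 = 13.99 mg/h

13.99 mg/h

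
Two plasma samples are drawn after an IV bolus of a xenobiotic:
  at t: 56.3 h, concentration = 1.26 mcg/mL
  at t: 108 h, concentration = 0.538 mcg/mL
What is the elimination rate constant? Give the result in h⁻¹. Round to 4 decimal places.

k = ln(C₁/C₂) / (t₂ − t₁) = ln(1.26/0.538) / (108 − 56.3)
  = 0.8510 / 51.70 = 0.01646 h⁻¹

0.0165 h⁻¹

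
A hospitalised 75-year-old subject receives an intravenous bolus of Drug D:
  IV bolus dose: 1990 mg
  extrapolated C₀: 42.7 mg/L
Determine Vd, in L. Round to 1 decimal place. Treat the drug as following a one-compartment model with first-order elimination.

46.6 L

Vd = Dose / C₀ = 1990 / 42.7 = 46.60 L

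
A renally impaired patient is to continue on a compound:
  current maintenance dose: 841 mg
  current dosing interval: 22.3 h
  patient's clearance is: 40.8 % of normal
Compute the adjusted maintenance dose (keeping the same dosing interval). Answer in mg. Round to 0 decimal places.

To keep the same average steady-state level, dosing rate must scale with clearance.
CL ratio = 40.8 / 100 = 0.4080
New dose (same interval) = 841 × 0.4080 = 343.1 mg

343 mg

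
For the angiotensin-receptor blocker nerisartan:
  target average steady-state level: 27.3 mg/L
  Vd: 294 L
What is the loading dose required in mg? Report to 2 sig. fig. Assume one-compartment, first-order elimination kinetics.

8000 mg

LD = Css × Vd = 27.3 × 294 = 8026 mg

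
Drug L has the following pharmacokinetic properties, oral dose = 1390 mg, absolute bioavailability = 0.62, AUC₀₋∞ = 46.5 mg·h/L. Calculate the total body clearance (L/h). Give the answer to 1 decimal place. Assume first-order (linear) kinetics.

CL = F·Dose / AUC = 0.62 × 1390 / 46.5 = 18.53 L/h

18.5 L/h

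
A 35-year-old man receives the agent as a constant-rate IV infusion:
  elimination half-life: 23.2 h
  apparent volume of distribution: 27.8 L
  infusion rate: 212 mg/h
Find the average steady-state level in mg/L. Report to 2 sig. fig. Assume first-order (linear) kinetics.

k = ln2 / t½ = 0.693147 / 23.2 = 0.02988 h⁻¹
CL = k × Vd = 0.02988 × 27.8 = 0.8307 L/h
At steady state Css = R₀ / CL = 212 / 0.8307 = 255.2 mg/L

260 mg/L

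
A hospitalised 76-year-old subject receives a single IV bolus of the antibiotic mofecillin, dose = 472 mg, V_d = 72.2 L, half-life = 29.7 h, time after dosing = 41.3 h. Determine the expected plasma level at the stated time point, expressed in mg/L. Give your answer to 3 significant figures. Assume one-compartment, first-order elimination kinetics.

2.49 mg/L

C₀ = Dose / Vd = 472.0 / 72.2 = 6.537 mg/L
k = ln2 / t½ = 0.693147 / 29.7 = 0.02334 h⁻¹
C = C₀ · e^(−k·t) = 6.537 × e^(−0.02334 × 41.3)
  = 6.537 × 0.3814 = 2.493 mg/L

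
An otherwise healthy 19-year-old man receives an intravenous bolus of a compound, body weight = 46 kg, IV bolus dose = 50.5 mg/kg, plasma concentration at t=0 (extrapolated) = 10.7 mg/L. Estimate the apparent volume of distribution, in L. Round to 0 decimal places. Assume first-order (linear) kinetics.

217 L

Dose = 50.5 × 46 = 2323 mg
Vd = Dose / C₀ = 2323 / 10.7 = 217.1 L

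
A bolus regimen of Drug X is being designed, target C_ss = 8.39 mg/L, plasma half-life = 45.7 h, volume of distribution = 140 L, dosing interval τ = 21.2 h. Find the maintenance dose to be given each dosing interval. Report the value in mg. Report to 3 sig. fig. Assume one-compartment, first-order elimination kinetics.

k = ln2 / t½ = 0.693147 / 45.7 = 0.01517 h⁻¹
CL = k × Vd = 0.01517 × 140 = 2.124 L/h
At steady state, Dose/τ = Css × CL.
Dose = Css × CL × τ = 8.39 × 2.124 × 21.2 = 377.8 mg

378 mg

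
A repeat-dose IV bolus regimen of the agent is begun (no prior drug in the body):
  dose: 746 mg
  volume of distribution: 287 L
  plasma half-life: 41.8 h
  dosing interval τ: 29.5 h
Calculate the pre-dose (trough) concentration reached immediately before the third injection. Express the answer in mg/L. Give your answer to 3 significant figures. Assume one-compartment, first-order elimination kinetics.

2.57 mg/L

C₀ per dose = Dose / Vd = 746 / 287 = 2.599 mg/L
k = ln2 / t½ = 0.693147 / 41.8 = 0.01658 h⁻¹
Fraction remaining after one interval: r = e^(−kτ) = e^(−0.01658 × 29.5) = 0.6132
Before dose 3, 2 doses have been given (aged 1τ, 2τ).
C_trough = C₀ × (r + r²) = 2.599 × (0.6132 + 0.3760) = 2.571 mg/L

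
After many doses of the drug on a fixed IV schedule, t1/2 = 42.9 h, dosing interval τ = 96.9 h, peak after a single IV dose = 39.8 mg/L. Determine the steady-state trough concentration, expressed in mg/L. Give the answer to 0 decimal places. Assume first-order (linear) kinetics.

k = ln2 / t½ = 0.693147 / 42.9 = 0.01616 h⁻¹
e^(−kτ) = e^(−0.01616 × 96.9) = 0.2089
Accumulation ratio R = 1 / (1 − e^(−kτ)) = 1 / (1 − 0.2089) = 1.264
Steady-state trough = C₀ × R × e^(−kτ) = 39.8 × 1.264 × 0.2089 = 10.51 mg/L

11 mg/L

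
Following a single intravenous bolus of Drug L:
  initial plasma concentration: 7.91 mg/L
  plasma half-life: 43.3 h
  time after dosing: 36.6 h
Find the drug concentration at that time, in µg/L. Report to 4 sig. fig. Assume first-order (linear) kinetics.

4403 µg/L

k = ln2 / t½ = 0.693147 / 43.3 = 0.01601 h⁻¹
C = C₀ · e^(−k·t) = 7.910 × e^(−0.01601 × 36.6)
  = 7.910 × 0.5566 = 4.403 mg/L
Convert: 4.403 mg/L × 1000 = 4403 µg/L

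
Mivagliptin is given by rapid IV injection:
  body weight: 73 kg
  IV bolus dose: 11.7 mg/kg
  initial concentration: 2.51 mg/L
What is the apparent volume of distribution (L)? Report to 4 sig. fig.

Dose = 11.7 × 73 = 854.1 mg
Vd = Dose / C₀ = 854.1 / 2.51 = 340.3 L

340.3 L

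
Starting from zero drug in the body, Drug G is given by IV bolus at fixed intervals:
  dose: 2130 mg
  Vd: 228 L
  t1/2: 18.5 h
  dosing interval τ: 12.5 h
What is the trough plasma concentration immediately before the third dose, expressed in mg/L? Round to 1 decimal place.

C₀ per dose = Dose / Vd = 2130 / 228 = 9.342 mg/L
k = ln2 / t½ = 0.693147 / 18.5 = 0.03747 h⁻¹
Fraction remaining after one interval: r = e^(−kτ) = e^(−0.03747 × 12.5) = 0.6260
Before dose 3, 2 doses have been given (aged 1τ, 2τ).
C_trough = C₀ × (r + r²) = 9.342 × (0.6260 + 0.3919) = 9.509 mg/L

9.5 mg/L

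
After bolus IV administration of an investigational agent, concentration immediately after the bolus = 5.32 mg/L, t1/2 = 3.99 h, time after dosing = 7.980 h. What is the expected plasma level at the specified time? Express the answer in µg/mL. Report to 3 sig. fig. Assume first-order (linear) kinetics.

k = ln2 / t½ = 0.693147 / 3.99 = 0.1737 h⁻¹
t / t½ = 7.980 / 3.99 = 2 half-lives
C = C₀ × (1/2)^2 = 5.320 × 0.2500 = 1.330 mg/L
(1.330 mg/L = 1.330 µg/mL)

1.33 µg/mL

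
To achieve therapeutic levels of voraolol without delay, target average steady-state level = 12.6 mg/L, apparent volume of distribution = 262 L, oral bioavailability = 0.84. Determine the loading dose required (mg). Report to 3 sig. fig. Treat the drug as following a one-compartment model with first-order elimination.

3930 mg

LD = Css × Vd / F = 12.6 × 262 / 0.84 = 3930 mg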